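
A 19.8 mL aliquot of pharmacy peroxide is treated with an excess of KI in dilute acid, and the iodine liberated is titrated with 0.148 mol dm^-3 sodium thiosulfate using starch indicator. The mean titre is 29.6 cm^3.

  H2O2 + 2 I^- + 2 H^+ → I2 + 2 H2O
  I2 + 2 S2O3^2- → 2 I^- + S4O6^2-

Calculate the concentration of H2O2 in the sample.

n(S2O3^2-) = 0.0296 × 0.148 = 4.38 × 10^-3 mol
n(I2) = n(S2O3^2-)/2 = 2.19 × 10^-3 mol
n(H2O2) in the aliquot = 2.19 × 10^-3 mol (1:1 ratio)
[H2O2] = 2.19 × 10^-3 / 0.0198 = 0.111 mol/L

0.111 mol/L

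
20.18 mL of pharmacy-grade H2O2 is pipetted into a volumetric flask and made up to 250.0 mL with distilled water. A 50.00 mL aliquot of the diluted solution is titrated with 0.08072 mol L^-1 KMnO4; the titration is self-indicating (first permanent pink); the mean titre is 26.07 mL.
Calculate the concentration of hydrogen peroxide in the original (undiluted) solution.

2 MnO4^- + 5 H2O2 + 6 H^+ → 2 Mn^2+ + 5 O2 + 8 H2O
n(KMnO4) = 0.02607 × 0.08072 = 2.104 × 10^-3 mol
From the 5:2 ratio, n(H2O2) in the aliquot = 5/2 × 2.104 × 10^-3 = 5.261 × 10^-3 mol
[H2O2]_dilute = 5.261 × 10^-3 / 0.05000 = 0.1052 mol/L
Dilution factor = 250.0 / 20.18 = 12.39
[H2O2]_stock = 0.1052 × 12.39 = 1.303 mol/L

1.303 mol/L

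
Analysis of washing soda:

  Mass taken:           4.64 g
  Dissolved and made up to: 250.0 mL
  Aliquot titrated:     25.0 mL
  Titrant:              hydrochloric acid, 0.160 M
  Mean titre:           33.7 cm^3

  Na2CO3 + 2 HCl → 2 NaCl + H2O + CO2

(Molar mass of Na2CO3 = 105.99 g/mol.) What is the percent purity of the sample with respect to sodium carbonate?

61.6 %

n(HCl) per titration = 0.0337 × 0.160 = 5.39 × 10^-3 mol
From the 1:2 ratio, n(Na2CO3) in each aliquot = 1/2 × 5.39 × 10^-3 = 2.70 × 10^-3 mol
n(Na2CO3) in the whole flask = 2.70 × 10^-3 × 250.0/25.0 = 0.0270 mol
mass of Na2CO3 = 0.0270 × 105.99 = 2.86 g
% Na2CO3 = 2.86 / 4.64 × 100 = 61.6 %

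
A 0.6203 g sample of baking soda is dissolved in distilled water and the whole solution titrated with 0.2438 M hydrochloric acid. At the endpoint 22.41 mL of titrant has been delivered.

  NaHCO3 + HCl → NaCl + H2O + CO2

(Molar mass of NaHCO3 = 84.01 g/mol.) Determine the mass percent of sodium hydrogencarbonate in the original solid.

n(HCl) = 0.02241 L × 0.2438 mol/L = 5.464 × 10^-3 mol
n(NaHCO3) = 5.464 × 10^-3 mol (1:1 ratio)
mass of NaHCO3 = 5.464 × 10^-3 × 84.01 g/mol = 0.4590 g
% NaHCO3 = 0.4590 / 0.6203 × 100 = 74.00 %

74.00 %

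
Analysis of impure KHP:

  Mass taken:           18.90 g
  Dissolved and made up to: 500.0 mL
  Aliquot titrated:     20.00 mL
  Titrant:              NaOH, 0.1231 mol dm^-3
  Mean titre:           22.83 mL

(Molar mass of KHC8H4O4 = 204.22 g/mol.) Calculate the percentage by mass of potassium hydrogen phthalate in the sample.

75.92 %

KHC8H4O4 + NaOH → KNaC8H4O4 + H2O
n(NaOH) per titration = 0.02283 × 0.1231 = 2.810 × 10^-3 mol
n(KHC8H4O4) in each aliquot = 2.810 × 10^-3 mol (1:1 ratio)
n(KHC8H4O4) in the whole flask = 2.810 × 10^-3 × 500.0/20.00 = 0.07026 mol
mass of KHC8H4O4 = 0.07026 × 204.22 = 14.35 g
% KHC8H4O4 = 14.35 / 18.90 × 100 = 75.92 %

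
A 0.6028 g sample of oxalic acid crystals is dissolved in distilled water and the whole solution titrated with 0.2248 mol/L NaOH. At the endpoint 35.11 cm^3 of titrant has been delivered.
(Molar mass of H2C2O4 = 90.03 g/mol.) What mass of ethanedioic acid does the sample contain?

H2C2O4 + 2 NaOH → Na2C2O4 + 2 H2O
n(NaOH) = 0.03511 L × 0.2248 mol/L = 7.893 × 10^-3 mol
From the 1:2 ratio, n(H2C2O4) = 1/2 × 7.893 × 10^-3 = 3.946 × 10^-3 mol
mass of H2C2O4 = 3.946 × 10^-3 × 90.03 g/mol = 0.3553 g

0.3553 g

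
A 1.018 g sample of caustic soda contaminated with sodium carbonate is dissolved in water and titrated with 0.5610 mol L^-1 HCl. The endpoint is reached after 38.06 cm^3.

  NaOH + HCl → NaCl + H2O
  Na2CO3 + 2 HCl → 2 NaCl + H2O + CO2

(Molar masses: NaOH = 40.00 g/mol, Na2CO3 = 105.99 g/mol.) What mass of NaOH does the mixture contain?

0.3495 g

n(HCl) = 0.03806 × 0.5610 = 0.02135 mol
Let x = n(NaOH), y = n(Na2CO3).
Titrant: 1x + 2y = 0.02135;  mass: 40.00x + 105.99y = 1.018
Solving, x = 8.737 × 10^-3 mol, y = 6.308 × 10^-3 mol
mass of NaOH = 8.737 × 10^-3 × 40.00 = 0.3495 g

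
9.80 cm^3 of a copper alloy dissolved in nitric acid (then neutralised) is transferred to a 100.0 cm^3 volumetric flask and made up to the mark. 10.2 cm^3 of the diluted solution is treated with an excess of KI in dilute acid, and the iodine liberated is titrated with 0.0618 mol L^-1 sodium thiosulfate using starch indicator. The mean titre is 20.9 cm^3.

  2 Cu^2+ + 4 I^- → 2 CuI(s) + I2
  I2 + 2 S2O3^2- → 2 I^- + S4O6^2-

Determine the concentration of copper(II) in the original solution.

1.29 mol/L

n(S2O3^2-) = 0.0209 × 0.0618 = 1.29 × 10^-3 mol
n(I2) = n(S2O3^2-)/2 = 6.46 × 10^-4 mol
From the 2:1 ratio, n(Cu2+) in the aliquot = 2/1 × 6.46 × 10^-4 = 1.29 × 10^-3 mol
[Cu2+]_dilute = 1.29 × 10^-3 / 0.0102 = 0.127 mol/L
[Cu2+]_original = 0.127 × 100.0/9.80 = 1.29 mol/L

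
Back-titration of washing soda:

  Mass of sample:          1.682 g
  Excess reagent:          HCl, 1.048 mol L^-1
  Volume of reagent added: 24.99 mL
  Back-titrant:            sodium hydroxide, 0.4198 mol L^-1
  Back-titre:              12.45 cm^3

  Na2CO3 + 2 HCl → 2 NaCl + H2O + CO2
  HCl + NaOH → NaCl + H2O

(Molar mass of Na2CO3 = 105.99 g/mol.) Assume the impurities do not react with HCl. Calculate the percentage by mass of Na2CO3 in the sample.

66.05 %

n(HCl) added = 0.02499 × 1.048 = 0.02619 mol
n(NaOH) used in back-titration = 0.01245 × 0.4198 = 5.227 × 10^-3 mol
n(HCl) left over = 5.227 × 10^-3 mol (1:1 ratio)
n(HCl) consumed by analyte = 0.02619 − 5.227 × 10^-3 = 0.02096 mol
From the 1:2 ratio, n(Na2CO3) = 1/2 × 0.02096 = 0.01048 mol
mass of Na2CO3 = 0.01048 × 105.99 = 1.111 g
% Na2CO3 = 1.111 / 1.682 × 100 = 66.05 %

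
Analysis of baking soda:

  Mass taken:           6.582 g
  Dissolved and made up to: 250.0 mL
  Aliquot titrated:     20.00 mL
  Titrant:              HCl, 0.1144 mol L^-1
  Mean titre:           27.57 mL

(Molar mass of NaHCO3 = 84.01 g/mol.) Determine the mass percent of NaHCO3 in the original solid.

50.32 %

NaHCO3 + HCl → NaCl + H2O + CO2
n(HCl) per titration = 0.02757 × 0.1144 = 3.154 × 10^-3 mol
n(NaHCO3) in each aliquot = 3.154 × 10^-3 mol (1:1 ratio)
n(NaHCO3) in the whole flask = 3.154 × 10^-3 × 250.0/20.00 = 0.03943 mol
mass of NaHCO3 = 0.03943 × 84.01 = 3.312 g
% NaHCO3 = 3.312 / 6.582 × 100 = 50.32 %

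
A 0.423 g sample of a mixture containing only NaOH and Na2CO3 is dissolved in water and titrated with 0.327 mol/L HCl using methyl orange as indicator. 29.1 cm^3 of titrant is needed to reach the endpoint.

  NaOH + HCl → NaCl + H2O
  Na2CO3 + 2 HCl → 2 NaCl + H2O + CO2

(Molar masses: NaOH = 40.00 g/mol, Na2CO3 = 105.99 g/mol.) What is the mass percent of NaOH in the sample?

n(HCl) = 0.0291 × 0.327 = 9.52 × 10^-3 mol
Let x = n(NaOH), y = n(Na2CO3).
Titrant: 1x + 2y = 9.52 × 10^-3;  mass: 40.00x + 105.99y = 0.423
Solving, x = 6.26 × 10^-3 mol, y = 1.63 × 10^-3 mol
mass of NaOH = 6.26 × 10^-3 × 40.00 = 0.250 g
% NaOH = 0.250 / 0.423 × 100 = 59.1 %

59.1 %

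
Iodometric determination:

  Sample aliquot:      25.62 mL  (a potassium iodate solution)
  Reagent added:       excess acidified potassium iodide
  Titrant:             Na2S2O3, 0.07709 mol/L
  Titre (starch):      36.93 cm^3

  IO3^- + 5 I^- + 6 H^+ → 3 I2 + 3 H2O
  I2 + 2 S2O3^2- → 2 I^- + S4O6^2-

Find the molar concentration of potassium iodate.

0.01852 mol/L

n(S2O3^2-) = 0.03693 × 0.07709 = 2.847 × 10^-3 mol
n(I2) = n(S2O3^2-)/2 = 1.423 × 10^-3 mol
From the 1:3 ratio, n(IO3^-) in the aliquot = 1/3 × 1.423 × 10^-3 = 4.745 × 10^-4 mol
[IO3^-] = 4.745 × 10^-4 / 0.02562 = 0.01852 mol/L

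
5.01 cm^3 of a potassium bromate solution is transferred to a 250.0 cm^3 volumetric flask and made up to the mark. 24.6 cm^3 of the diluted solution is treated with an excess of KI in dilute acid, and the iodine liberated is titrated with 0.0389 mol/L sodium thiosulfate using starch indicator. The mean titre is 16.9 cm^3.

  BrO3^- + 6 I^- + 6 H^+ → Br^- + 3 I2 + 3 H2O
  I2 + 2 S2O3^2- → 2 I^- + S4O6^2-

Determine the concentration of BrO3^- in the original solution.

n(S2O3^2-) = 0.0169 × 0.0389 = 6.57 × 10^-4 mol
n(I2) = n(S2O3^2-)/2 = 3.29 × 10^-4 mol
From the 1:3 ratio, n(BrO3^-) in the aliquot = 1/3 × 3.29 × 10^-4 = 1.10 × 10^-4 mol
[BrO3^-]_dilute = 1.10 × 10^-4 / 0.0246 = 0.00445 mol/L
[BrO3^-]_original = 0.00445 × 250.0/5.01 = 0.222 mol/L

0.222 mol/L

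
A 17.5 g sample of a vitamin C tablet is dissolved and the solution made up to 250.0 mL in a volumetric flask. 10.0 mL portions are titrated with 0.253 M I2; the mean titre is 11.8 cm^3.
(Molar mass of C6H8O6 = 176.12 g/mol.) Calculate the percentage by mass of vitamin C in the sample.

75.1 %

C6H8O6 + I2 → C6H6O6 + 2 HI
n(I2) per titration = 0.0118 × 0.253 = 2.99 × 10^-3 mol
n(C6H8O6) in each aliquot = 2.99 × 10^-3 mol (1:1 ratio)
n(C6H8O6) in the whole flask = 2.99 × 10^-3 × 250.0/10.0 = 0.0746 mol
mass of C6H8O6 = 0.0746 × 176.12 = 13.1 g
% C6H8O6 = 13.1 / 17.5 × 100 = 75.1 %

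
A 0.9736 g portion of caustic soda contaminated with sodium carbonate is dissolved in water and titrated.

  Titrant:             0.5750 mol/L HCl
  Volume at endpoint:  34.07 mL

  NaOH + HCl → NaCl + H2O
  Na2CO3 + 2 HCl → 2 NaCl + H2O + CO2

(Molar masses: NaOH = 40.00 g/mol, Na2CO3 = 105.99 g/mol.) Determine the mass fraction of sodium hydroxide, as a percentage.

n(HCl) = 0.03407 × 0.5750 = 0.01959 mol
Let x = n(NaOH), y = n(Na2CO3).
Titrant: 1x + 2y = 0.01959;  mass: 40.00x + 105.99y = 0.9736
Solving, x = 4.970 × 10^-3 mol, y = 7.310 × 10^-3 mol
mass of NaOH = 4.970 × 10^-3 × 40.00 = 0.1988 g
% NaOH = 0.1988 / 0.9736 × 100 = 20.42 %

20.42 %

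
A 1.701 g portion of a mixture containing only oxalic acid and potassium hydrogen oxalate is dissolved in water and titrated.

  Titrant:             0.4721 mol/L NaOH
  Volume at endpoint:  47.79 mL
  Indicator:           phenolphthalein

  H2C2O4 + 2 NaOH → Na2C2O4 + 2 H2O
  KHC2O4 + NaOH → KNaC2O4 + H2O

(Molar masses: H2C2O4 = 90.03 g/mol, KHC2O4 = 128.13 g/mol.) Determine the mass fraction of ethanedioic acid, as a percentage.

n(NaOH) = 0.04779 × 0.4721 = 0.02256 mol
Let x = n(H2C2O4), y = n(KHC2O4).
Titrant: 2x + 1y = 0.02256;  mass: 90.03x + 128.13y = 1.701
Solving, x = 7.158 × 10^-3 mol, y = 8.246 × 10^-3 mol
mass of H2C2O4 = 7.158 × 10^-3 × 90.03 = 0.6444 g
% H2C2O4 = 0.6444 / 1.701 × 100 = 37.88 %

37.88 %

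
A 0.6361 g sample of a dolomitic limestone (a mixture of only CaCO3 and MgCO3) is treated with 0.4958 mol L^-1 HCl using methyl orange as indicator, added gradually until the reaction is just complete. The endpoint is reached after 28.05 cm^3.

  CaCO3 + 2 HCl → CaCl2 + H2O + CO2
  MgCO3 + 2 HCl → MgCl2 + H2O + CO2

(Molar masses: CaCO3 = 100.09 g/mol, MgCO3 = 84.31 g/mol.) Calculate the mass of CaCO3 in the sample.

n(HCl) = 0.02805 × 0.4958 = 0.01391 mol
Let x = n(CaCO3), y = n(MgCO3).
Titrant: 2x + 2y = 0.01391;  mass: 100.09x + 84.31y = 0.6361
Solving, x = 3.159 × 10^-3 mol, y = 3.795 × 10^-3 mol
mass of CaCO3 = 3.159 × 10^-3 × 100.09 = 0.3161 g

0.3161 g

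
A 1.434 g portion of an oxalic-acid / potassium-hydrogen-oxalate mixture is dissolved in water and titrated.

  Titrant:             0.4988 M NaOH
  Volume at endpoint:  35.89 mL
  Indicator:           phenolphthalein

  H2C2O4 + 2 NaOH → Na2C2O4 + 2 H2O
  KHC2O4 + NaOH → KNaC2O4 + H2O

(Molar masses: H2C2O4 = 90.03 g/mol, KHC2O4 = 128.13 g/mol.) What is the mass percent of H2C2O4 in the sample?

32.47 %

n(NaOH) = 0.03589 × 0.4988 = 0.01790 mol
Let x = n(H2C2O4), y = n(KHC2O4).
Titrant: 2x + 1y = 0.01790;  mass: 90.03x + 128.13y = 1.434
Solving, x = 5.172 × 10^-3 mol, y = 7.558 × 10^-3 mol
mass of H2C2O4 = 5.172 × 10^-3 × 90.03 = 0.4657 g
% H2C2O4 = 0.4657 / 1.434 × 100 = 32.47 %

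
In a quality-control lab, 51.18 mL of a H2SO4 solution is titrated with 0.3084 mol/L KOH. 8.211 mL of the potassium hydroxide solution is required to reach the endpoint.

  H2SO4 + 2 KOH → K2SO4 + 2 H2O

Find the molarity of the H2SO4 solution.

n(KOH) = 0.008211 L × 0.3084 mol/L = 2.532 × 10^-3 mol
From the 1:2 mole ratio, n(H2SO4) = 1/2 × 2.532 × 10^-3 = 1.266 × 10^-3 mol
[H2SO4] = 1.266 × 10^-3 mol / 0.05118 L = 0.02474 mol/L

0.02474 mol/L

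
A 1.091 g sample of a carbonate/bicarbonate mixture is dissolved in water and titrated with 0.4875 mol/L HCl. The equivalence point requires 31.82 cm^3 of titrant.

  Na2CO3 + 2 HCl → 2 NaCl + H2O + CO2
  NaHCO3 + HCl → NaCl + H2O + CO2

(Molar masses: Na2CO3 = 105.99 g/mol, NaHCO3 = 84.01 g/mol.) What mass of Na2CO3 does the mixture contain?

n(HCl) = 0.03182 × 0.4875 = 0.01551 mol
Let x = n(Na2CO3), y = n(NaHCO3).
Titrant: 2x + 1y = 0.01551;  mass: 105.99x + 84.01y = 1.091
Solving, x = 3.421 × 10^-3 mol, y = 8.671 × 10^-3 mol
mass of Na2CO3 = 3.421 × 10^-3 × 105.99 = 0.3626 g

0.3626 g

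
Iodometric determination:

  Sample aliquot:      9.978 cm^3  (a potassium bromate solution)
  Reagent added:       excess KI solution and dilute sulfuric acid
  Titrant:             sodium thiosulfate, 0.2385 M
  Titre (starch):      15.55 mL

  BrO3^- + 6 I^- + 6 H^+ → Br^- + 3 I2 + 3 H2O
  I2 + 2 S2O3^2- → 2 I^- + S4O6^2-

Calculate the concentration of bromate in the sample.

n(S2O3^2-) = 0.01555 × 0.2385 = 3.709 × 10^-3 mol
n(I2) = n(S2O3^2-)/2 = 1.854 × 10^-3 mol
From the 1:3 ratio, n(BrO3^-) in the aliquot = 1/3 × 1.854 × 10^-3 = 6.181 × 10^-4 mol
[BrO3^-] = 6.181 × 10^-4 / 0.009978 = 0.06195 mol/L

0.06195 M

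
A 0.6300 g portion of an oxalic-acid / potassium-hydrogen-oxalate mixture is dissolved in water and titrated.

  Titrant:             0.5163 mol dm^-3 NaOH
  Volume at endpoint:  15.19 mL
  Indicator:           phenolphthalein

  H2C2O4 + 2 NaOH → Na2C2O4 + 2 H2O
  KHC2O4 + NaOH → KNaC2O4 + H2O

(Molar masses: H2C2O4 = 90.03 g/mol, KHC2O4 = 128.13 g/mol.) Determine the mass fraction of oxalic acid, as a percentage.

n(NaOH) = 0.01519 × 0.5163 = 7.843 × 10^-3 mol
Let x = n(H2C2O4), y = n(KHC2O4).
Titrant: 2x + 1y = 7.843 × 10^-3;  mass: 90.03x + 128.13y = 0.6300
Solving, x = 2.255 × 10^-3 mol, y = 3.332 × 10^-3 mol
mass of H2C2O4 = 2.255 × 10^-3 × 90.03 = 0.2030 g
% H2C2O4 = 0.2030 / 0.6300 × 100 = 32.23 %

32.23 %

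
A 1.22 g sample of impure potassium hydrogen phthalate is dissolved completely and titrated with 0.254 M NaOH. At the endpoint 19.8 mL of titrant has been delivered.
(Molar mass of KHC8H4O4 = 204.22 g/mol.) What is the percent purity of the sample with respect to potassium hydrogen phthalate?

84.2 %

KHC8H4O4 + NaOH → KNaC8H4O4 + H2O
n(NaOH) = 0.0198 L × 0.254 mol/L = 5.03 × 10^-3 mol
n(KHC8H4O4) = 5.03 × 10^-3 mol (1:1 ratio)
mass of KHC8H4O4 = 5.03 × 10^-3 × 204.22 g/mol = 1.03 g
% KHC8H4O4 = 1.03 / 1.22 × 100 = 84.2 %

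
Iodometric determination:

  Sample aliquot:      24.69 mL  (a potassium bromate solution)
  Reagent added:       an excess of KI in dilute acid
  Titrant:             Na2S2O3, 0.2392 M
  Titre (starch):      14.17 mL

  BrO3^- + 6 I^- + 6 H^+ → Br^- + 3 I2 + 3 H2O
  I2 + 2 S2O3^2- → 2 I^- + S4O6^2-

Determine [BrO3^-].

n(S2O3^2-) = 0.01417 × 0.2392 = 3.389 × 10^-3 mol
n(I2) = n(S2O3^2-)/2 = 1.695 × 10^-3 mol
From the 1:3 ratio, n(BrO3^-) in the aliquot = 1/3 × 1.695 × 10^-3 = 5.649 × 10^-4 mol
[BrO3^-] = 5.649 × 10^-4 / 0.02469 = 0.02288 mol/L

0.02288 M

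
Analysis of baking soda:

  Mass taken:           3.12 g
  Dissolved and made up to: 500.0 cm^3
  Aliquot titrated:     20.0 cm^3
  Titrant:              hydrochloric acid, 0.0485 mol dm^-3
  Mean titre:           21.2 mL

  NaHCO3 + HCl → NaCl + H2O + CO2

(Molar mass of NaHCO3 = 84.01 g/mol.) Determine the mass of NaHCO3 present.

n(HCl) per titration = 0.0212 × 0.0485 = 1.03 × 10^-3 mol
n(NaHCO3) in each aliquot = 1.03 × 10^-3 mol (1:1 ratio)
n(NaHCO3) in the whole flask = 1.03 × 10^-3 × 500.0/20.0 = 0.0257 mol
mass of NaHCO3 = 0.0257 × 84.01 = 2.16 g

2.16 g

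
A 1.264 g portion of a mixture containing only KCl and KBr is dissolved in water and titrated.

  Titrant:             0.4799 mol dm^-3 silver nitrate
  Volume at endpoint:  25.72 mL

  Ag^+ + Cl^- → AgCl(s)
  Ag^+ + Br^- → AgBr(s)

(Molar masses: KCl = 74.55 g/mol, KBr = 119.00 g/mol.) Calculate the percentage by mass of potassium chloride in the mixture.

n(AgNO3) = 0.02572 × 0.4799 = 0.01234 mol
Let x = n(KCl), y = n(KBr).
Titrant: 1x + 1y = 0.01234;  mass: 74.55x + 119.00y = 1.264
Solving, x = 4.608 × 10^-3 mol, y = 7.735 × 10^-3 mol
mass of KCl = 4.608 × 10^-3 × 74.55 = 0.3435 g
% KCl = 0.3435 / 1.264 × 100 = 27.18 %

27.18 %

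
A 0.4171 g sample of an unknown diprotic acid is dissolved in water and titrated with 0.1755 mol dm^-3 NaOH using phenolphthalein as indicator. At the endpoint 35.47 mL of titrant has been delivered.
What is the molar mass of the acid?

134.0 g/mol

n(NaOH) = 0.03547 L × 0.1755 mol/L = 6.225 × 10^-3 mol
From the 1:2 ratio, n(H2A) = 1/2 × 6.225 × 10^-3 = 3.112 × 10^-3 mol
M = m / n = 0.4171 g / 3.112 × 10^-3 mol = 134.0 g/mol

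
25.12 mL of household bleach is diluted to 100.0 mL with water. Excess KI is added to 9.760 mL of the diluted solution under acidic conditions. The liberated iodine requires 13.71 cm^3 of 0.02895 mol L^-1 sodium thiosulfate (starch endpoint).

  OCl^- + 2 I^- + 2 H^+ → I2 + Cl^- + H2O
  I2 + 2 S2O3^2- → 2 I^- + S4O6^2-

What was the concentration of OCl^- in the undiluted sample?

0.08094 mol/L

n(S2O3^2-) = 0.01371 × 0.02895 = 3.969 × 10^-4 mol
n(I2) = n(S2O3^2-)/2 = 1.985 × 10^-4 mol
n(OCl^-) in the aliquot = 1.985 × 10^-4 mol (1:1 ratio)
[OCl^-]_dilute = 1.985 × 10^-4 / 0.009760 = 0.02033 mol/L
[OCl^-]_original = 0.02033 × 100.0/25.12 = 0.08094 mol/L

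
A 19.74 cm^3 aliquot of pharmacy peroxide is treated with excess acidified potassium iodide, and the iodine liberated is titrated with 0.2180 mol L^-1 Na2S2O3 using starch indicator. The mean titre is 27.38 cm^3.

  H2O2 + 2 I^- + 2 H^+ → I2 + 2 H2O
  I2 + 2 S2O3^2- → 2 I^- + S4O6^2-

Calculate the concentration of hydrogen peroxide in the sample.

0.1512 mol/L

n(S2O3^2-) = 0.02738 × 0.2180 = 5.969 × 10^-3 mol
n(I2) = n(S2O3^2-)/2 = 2.984 × 10^-3 mol
n(H2O2) in the aliquot = 2.984 × 10^-3 mol (1:1 ratio)
[H2O2] = 2.984 × 10^-3 / 0.01974 = 0.1512 mol/L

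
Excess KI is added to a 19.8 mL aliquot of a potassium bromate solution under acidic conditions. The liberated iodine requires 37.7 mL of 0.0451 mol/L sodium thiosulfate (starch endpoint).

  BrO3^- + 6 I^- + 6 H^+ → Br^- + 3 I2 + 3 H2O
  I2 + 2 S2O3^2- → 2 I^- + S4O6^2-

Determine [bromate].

n(S2O3^2-) = 0.0377 × 0.0451 = 1.70 × 10^-3 mol
n(I2) = n(S2O3^2-)/2 = 8.50 × 10^-4 mol
From the 1:3 ratio, n(BrO3^-) in the aliquot = 1/3 × 8.50 × 10^-4 = 2.83 × 10^-4 mol
[BrO3^-] = 2.83 × 10^-4 / 0.0198 = 0.0143 mol/L

0.0143 mol/L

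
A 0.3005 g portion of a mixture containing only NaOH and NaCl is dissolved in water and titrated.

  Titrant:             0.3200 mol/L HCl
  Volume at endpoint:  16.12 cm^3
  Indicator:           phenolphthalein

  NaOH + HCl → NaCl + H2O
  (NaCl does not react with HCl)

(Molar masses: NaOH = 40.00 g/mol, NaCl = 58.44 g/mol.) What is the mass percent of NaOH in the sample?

68.66 %

n(HCl) = 0.01612 × 0.3200 = 5.158 × 10^-3 mol
Let x = n(NaOH), y = n(NaCl).
Titrant: 1x = 5.158 × 10^-3;  mass: 40.00x + 58.44y = 0.3005
Solving, x = 5.158 × 10^-3 mol, y = 1.611 × 10^-3 mol
mass of NaOH = 5.158 × 10^-3 × 40.00 = 0.2063 g
% NaOH = 0.2063 / 0.3005 × 100 = 68.66 %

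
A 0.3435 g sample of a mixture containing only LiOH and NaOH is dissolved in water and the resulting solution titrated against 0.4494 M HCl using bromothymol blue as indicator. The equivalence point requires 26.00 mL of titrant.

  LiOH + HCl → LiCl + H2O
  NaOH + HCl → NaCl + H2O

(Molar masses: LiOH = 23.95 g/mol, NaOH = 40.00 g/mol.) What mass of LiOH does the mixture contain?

n(HCl) = 0.02600 × 0.4494 = 0.01168 mol
Let x = n(LiOH), y = n(NaOH).
Titrant: 1x + 1y = 0.01168;  mass: 23.95x + 40.00y = 0.3435
Solving, x = 7.718 × 10^-3 mol, y = 3.966 × 10^-3 mol
mass of LiOH = 7.718 × 10^-3 × 23.95 = 0.1848 g

0.1848 g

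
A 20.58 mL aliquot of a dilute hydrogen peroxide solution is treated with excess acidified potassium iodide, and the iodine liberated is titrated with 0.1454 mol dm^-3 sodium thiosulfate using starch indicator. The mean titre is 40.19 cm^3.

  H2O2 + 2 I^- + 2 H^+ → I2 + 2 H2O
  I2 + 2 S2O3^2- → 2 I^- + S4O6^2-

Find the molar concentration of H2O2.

n(S2O3^2-) = 0.04019 × 0.1454 = 5.844 × 10^-3 mol
n(I2) = n(S2O3^2-)/2 = 2.922 × 10^-3 mol
n(H2O2) in the aliquot = 2.922 × 10^-3 mol (1:1 ratio)
[H2O2] = 2.922 × 10^-3 / 0.02058 = 0.1420 mol/L

0.1420 mol/L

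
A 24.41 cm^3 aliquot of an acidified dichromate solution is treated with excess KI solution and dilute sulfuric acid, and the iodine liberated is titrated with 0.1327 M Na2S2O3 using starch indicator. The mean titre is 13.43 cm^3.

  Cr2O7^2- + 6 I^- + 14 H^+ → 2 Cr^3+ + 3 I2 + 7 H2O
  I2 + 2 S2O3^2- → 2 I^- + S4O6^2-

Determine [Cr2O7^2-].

n(S2O3^2-) = 0.01343 × 0.1327 = 1.782 × 10^-3 mol
n(I2) = n(S2O3^2-)/2 = 8.911 × 10^-4 mol
From the 1:3 ratio, n(Cr2O7^2-) in the aliquot = 1/3 × 8.911 × 10^-4 = 2.970 × 10^-4 mol
[Cr2O7^2-] = 2.970 × 10^-4 / 0.02441 = 0.01217 mol/L

0.01217 M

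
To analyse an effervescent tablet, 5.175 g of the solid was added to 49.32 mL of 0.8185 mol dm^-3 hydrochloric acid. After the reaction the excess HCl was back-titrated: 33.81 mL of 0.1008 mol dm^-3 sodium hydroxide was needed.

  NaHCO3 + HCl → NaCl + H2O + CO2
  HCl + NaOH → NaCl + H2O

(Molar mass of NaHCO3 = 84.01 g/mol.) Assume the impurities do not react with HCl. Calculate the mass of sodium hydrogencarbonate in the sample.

n(HCl) added = 0.04932 × 0.8185 = 0.04037 mol
n(NaOH) used in back-titration = 0.03381 × 0.1008 = 3.408 × 10^-3 mol
n(HCl) left over = 3.408 × 10^-3 mol (1:1 ratio)
n(HCl) consumed by analyte = 0.04037 − 3.408 × 10^-3 = 0.03696 mol
n(NaHCO3) = 0.03696 mol (1:1 ratio)
mass of NaHCO3 = 0.03696 × 84.01 = 3.105 g

3.105 g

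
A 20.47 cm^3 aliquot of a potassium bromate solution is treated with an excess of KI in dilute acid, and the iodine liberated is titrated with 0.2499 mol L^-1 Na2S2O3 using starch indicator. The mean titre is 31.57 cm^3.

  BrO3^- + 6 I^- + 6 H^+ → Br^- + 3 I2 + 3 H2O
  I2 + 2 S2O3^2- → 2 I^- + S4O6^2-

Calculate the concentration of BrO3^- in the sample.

0.06424 mol/L

n(S2O3^2-) = 0.03157 × 0.2499 = 7.889 × 10^-3 mol
n(I2) = n(S2O3^2-)/2 = 3.945 × 10^-3 mol
From the 1:3 ratio, n(BrO3^-) in the aliquot = 1/3 × 3.945 × 10^-3 = 1.315 × 10^-3 mol
[BrO3^-] = 1.315 × 10^-3 / 0.02047 = 0.06424 mol/L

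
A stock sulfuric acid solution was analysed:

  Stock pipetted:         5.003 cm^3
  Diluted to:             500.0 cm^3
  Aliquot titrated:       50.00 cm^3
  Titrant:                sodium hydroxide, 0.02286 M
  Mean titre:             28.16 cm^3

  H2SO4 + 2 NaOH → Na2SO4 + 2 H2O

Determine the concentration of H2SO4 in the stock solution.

0.6434 M

n(NaOH) = 0.02816 × 0.02286 = 6.437 × 10^-4 mol
From the 1:2 ratio, n(H2SO4) in the aliquot = 1/2 × 6.437 × 10^-4 = 3.219 × 10^-4 mol
[H2SO4]_dilute = 3.219 × 10^-4 / 0.05000 = 0.006437 mol/L
Dilution factor = 500.0 / 5.003 = 99.94
[H2SO4]_stock = 0.006437 × 99.94 = 0.6434 mol/L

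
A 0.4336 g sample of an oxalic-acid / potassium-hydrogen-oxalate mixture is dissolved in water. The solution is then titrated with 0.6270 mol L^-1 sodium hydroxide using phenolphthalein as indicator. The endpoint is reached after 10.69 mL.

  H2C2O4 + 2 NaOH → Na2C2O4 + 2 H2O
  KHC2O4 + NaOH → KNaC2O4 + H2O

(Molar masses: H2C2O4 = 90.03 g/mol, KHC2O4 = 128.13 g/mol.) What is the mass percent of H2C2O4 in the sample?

n(NaOH) = 0.01069 × 0.6270 = 6.703 × 10^-3 mol
Let x = n(H2C2O4), y = n(KHC2O4).
Titrant: 2x + 1y = 6.703 × 10^-3;  mass: 90.03x + 128.13y = 0.4336
Solving, x = 2.558 × 10^-3 mol, y = 1.587 × 10^-3 mol
mass of H2C2O4 = 2.558 × 10^-3 × 90.03 = 0.2303 g
% H2C2O4 = 0.2303 / 0.4336 × 100 = 53.11 %

53.11 %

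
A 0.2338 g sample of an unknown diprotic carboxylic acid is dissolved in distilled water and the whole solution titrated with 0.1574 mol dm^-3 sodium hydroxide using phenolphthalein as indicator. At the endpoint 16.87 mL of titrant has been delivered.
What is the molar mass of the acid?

176.1 g/mol

n(NaOH) = 0.01687 L × 0.1574 mol/L = 2.655 × 10^-3 mol
From the 1:2 ratio, n(H2A) = 1/2 × 2.655 × 10^-3 = 1.328 × 10^-3 mol
M = m / n = 0.2338 g / 1.328 × 10^-3 mol = 176.1 g/mol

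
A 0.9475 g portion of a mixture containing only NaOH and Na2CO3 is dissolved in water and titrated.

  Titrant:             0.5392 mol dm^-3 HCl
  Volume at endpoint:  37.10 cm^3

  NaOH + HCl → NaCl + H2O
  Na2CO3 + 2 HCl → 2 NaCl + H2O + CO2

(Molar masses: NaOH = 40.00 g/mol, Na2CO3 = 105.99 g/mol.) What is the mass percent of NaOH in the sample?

n(HCl) = 0.03710 × 0.5392 = 0.02000 mol
Let x = n(NaOH), y = n(Na2CO3).
Titrant: 1x + 2y = 0.02000;  mass: 40.00x + 105.99y = 0.9475
Solving, x = 8.667 × 10^-3 mol, y = 5.669 × 10^-3 mol
mass of NaOH = 8.667 × 10^-3 × 40.00 = 0.3467 g
% NaOH = 0.3467 / 0.9475 × 100 = 36.59 %

36.59 %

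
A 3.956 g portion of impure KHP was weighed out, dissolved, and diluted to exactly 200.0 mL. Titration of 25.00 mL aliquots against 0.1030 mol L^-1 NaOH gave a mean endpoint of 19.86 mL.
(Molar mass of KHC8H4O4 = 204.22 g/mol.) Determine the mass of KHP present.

KHC8H4O4 + NaOH → KNaC8H4O4 + H2O
n(NaOH) per titration = 0.01986 × 0.1030 = 2.046 × 10^-3 mol
n(KHC8H4O4) in each aliquot = 2.046 × 10^-3 mol (1:1 ratio)
n(KHC8H4O4) in the whole flask = 2.046 × 10^-3 × 200.0/25.00 = 0.01636 mol
mass of KHC8H4O4 = 0.01636 × 204.22 = 3.342 g

3.342 g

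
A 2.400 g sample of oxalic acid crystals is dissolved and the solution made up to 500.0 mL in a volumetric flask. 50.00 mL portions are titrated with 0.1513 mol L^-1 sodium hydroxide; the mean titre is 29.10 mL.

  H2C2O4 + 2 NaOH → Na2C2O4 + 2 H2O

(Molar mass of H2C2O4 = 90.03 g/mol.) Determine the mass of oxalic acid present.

n(NaOH) per titration = 0.02910 × 0.1513 = 4.403 × 10^-3 mol
From the 1:2 ratio, n(H2C2O4) in each aliquot = 1/2 × 4.403 × 10^-3 = 2.201 × 10^-3 mol
n(H2C2O4) in the whole flask = 2.201 × 10^-3 × 500.0/50.00 = 0.02201 mol
mass of H2C2O4 = 0.02201 × 90.03 = 1.982 g

1.982 g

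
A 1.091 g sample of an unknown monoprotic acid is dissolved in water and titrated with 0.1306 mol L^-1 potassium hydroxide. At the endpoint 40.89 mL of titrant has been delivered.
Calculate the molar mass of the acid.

n(KOH) = 0.04089 L × 0.1306 mol/L = 5.340 × 10^-3 mol
n(HA) = 5.340 × 10^-3 mol (1:1 ratio)
M = m / n = 1.091 g / 5.340 × 10^-3 mol = 204.3 g/mol

204.3 g/mol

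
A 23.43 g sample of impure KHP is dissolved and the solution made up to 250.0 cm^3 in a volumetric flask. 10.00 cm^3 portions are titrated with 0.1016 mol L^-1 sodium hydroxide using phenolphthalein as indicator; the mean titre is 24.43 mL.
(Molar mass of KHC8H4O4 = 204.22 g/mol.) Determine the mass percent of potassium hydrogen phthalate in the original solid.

54.09 %

KHC8H4O4 + NaOH → KNaC8H4O4 + H2O
n(NaOH) per titration = 0.02443 × 0.1016 = 2.482 × 10^-3 mol
n(KHC8H4O4) in each aliquot = 2.482 × 10^-3 mol (1:1 ratio)
n(KHC8H4O4) in the whole flask = 2.482 × 10^-3 × 250.0/10.00 = 0.06205 mol
mass of KHC8H4O4 = 0.06205 × 204.22 = 12.67 g
% KHC8H4O4 = 12.67 / 23.43 × 100 = 54.09 %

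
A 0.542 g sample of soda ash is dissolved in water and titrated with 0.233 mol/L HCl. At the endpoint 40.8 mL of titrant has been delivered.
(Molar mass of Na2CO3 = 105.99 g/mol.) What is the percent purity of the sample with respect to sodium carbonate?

Na2CO3 + 2 HCl → 2 NaCl + H2O + CO2
n(HCl) = 0.0408 L × 0.233 mol/L = 9.51 × 10^-3 mol
From the 1:2 ratio, n(Na2CO3) = 1/2 × 9.51 × 10^-3 = 4.75 × 10^-3 mol
mass of Na2CO3 = 4.75 × 10^-3 × 105.99 g/mol = 0.504 g
% Na2CO3 = 0.504 / 0.542 × 100 = 93.0 %

93.0 %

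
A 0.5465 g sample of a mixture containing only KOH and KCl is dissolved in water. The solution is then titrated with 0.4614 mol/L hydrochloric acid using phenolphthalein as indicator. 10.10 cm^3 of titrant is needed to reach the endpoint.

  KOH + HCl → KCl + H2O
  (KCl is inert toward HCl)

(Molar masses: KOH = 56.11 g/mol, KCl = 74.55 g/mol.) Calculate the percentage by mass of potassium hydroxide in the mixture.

47.85 %

n(HCl) = 0.01010 × 0.4614 = 4.660 × 10^-3 mol
Let x = n(KOH), y = n(KCl).
Titrant: 1x = 4.660 × 10^-3;  mass: 56.11x + 74.55y = 0.5465
Solving, x = 4.660 × 10^-3 mol, y = 3.823 × 10^-3 mol
mass of KOH = 4.660 × 10^-3 × 56.11 = 0.2615 g
% KOH = 0.2615 / 0.5465 × 100 = 47.85 %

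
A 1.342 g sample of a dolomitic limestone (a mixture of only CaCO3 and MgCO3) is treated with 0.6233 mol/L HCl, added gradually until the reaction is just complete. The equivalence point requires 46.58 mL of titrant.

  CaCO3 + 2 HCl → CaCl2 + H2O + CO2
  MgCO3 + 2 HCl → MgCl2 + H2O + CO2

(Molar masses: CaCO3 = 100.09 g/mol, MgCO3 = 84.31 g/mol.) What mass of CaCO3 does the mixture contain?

n(HCl) = 0.04658 × 0.6233 = 0.02903 mol
Let x = n(CaCO3), y = n(MgCO3).
Titrant: 2x + 2y = 0.02903;  mass: 100.09x + 84.31y = 1.342
Solving, x = 7.484 × 10^-3 mol, y = 7.032 × 10^-3 mol
mass of CaCO3 = 7.484 × 10^-3 × 100.09 = 0.7491 g

0.7491 g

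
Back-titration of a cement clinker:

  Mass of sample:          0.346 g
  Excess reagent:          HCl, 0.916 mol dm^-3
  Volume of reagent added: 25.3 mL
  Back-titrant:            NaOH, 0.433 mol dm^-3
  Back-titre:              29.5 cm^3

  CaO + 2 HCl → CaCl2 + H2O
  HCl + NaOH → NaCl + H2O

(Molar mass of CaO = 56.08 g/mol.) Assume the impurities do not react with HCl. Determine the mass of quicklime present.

0.292 g

n(HCl) added = 0.0253 × 0.916 = 0.0232 mol
n(NaOH) used in back-titration = 0.0295 × 0.433 = 0.0128 mol
n(HCl) left over = 0.0128 mol (1:1 ratio)
n(HCl) consumed by analyte = 0.0232 − 0.0128 = 0.0104 mol
From the 1:2 ratio, n(CaO) = 1/2 × 0.0104 = 5.20 × 10^-3 mol
mass of CaO = 5.20 × 10^-3 × 56.08 = 0.292 g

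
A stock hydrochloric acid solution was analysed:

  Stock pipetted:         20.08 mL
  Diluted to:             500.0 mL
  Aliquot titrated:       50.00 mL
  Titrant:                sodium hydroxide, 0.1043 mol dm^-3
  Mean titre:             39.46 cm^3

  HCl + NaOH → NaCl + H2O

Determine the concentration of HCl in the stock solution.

n(NaOH) = 0.03946 × 0.1043 = 4.116 × 10^-3 mol
n(HCl) in the aliquot = 4.116 × 10^-3 mol (1:1 ratio)
[HCl]_dilute = 4.116 × 10^-3 / 0.05000 = 0.08231 mol/L
Dilution factor = 500.0 / 20.08 = 24.90
[HCl]_stock = 0.08231 × 24.90 = 2.050 mol/L

2.050 mol/L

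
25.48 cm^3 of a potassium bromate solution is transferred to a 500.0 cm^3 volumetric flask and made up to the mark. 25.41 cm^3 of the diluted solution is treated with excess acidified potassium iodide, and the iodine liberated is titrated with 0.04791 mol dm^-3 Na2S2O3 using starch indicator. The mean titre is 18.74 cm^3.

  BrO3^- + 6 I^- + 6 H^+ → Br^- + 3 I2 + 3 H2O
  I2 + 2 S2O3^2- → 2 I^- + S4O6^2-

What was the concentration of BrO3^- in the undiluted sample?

n(S2O3^2-) = 0.01874 × 0.04791 = 8.978 × 10^-4 mol
n(I2) = n(S2O3^2-)/2 = 4.489 × 10^-4 mol
From the 1:3 ratio, n(BrO3^-) in the aliquot = 1/3 × 4.489 × 10^-4 = 1.496 × 10^-4 mol
[BrO3^-]_dilute = 1.496 × 10^-4 / 0.02541 = 0.005889 mol/L
[BrO3^-]_original = 0.005889 × 500.0/25.48 = 0.1156 mol/L

0.1156 mol/L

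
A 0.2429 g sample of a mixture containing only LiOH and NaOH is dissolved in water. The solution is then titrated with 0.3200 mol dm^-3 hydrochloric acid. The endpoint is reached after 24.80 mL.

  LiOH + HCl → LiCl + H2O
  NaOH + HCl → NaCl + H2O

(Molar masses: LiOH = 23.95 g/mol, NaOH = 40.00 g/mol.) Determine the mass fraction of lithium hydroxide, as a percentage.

45.79 %

n(HCl) = 0.02480 × 0.3200 = 7.936 × 10^-3 mol
Let x = n(LiOH), y = n(NaOH).
Titrant: 1x + 1y = 7.936 × 10^-3;  mass: 23.95x + 40.00y = 0.2429
Solving, x = 4.644 × 10^-3 mol, y = 3.292 × 10^-3 mol
mass of LiOH = 4.644 × 10^-3 × 23.95 = 0.1112 g
% LiOH = 0.1112 / 0.2429 × 100 = 45.79 %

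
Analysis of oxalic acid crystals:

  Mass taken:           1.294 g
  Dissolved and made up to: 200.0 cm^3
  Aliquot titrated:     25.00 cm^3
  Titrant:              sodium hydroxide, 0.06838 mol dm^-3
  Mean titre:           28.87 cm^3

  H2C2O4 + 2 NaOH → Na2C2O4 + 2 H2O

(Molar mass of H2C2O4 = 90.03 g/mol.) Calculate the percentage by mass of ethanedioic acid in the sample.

n(NaOH) per titration = 0.02887 × 0.06838 = 1.974 × 10^-3 mol
From the 1:2 ratio, n(H2C2O4) in each aliquot = 1/2 × 1.974 × 10^-3 = 9.871 × 10^-4 mol
n(H2C2O4) in the whole flask = 9.871 × 10^-4 × 200.0/25.00 = 7.897 × 10^-3 mol
mass of H2C2O4 = 7.897 × 10^-3 × 90.03 = 0.7109 g
% H2C2O4 = 0.7109 / 1.294 × 100 = 54.94 %

54.94 %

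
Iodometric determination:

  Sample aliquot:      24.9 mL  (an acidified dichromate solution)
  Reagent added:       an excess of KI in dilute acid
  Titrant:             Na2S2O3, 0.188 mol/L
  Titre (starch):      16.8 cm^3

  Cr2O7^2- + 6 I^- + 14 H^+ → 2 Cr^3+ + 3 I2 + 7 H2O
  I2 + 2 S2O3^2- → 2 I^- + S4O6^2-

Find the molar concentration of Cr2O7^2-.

0.0211 mol/L

n(S2O3^2-) = 0.0168 × 0.188 = 3.16 × 10^-3 mol
n(I2) = n(S2O3^2-)/2 = 1.58 × 10^-3 mol
From the 1:3 ratio, n(Cr2O7^2-) in the aliquot = 1/3 × 1.58 × 10^-3 = 5.26 × 10^-4 mol
[Cr2O7^2-] = 5.26 × 10^-4 / 0.0249 = 0.0211 mol/L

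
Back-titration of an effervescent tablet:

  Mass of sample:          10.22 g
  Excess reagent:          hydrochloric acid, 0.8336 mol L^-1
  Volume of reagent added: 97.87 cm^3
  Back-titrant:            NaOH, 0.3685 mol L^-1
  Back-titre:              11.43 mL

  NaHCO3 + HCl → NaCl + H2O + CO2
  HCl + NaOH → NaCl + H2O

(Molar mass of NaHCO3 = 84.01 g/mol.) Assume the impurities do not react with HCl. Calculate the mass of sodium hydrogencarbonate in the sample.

6.500 g

n(HCl) added = 0.09787 × 0.8336 = 0.08158 mol
n(NaOH) used in back-titration = 0.01143 × 0.3685 = 4.212 × 10^-3 mol
n(HCl) left over = 4.212 × 10^-3 mol (1:1 ratio)
n(HCl) consumed by analyte = 0.08158 − 4.212 × 10^-3 = 0.07737 mol
n(NaHCO3) = 0.07737 mol (1:1 ratio)
mass of NaHCO3 = 0.07737 × 84.01 = 6.500 g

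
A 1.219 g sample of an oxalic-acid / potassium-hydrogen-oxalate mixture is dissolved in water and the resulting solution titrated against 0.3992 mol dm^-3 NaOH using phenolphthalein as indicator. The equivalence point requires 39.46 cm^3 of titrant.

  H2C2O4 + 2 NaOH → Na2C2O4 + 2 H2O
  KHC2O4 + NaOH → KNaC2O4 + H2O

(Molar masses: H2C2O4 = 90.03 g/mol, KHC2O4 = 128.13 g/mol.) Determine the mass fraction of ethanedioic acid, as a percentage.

35.52 %

n(NaOH) = 0.03946 × 0.3992 = 0.01575 mol
Let x = n(H2C2O4), y = n(KHC2O4).
Titrant: 2x + 1y = 0.01575;  mass: 90.03x + 128.13y = 1.219
Solving, x = 4.809 × 10^-3 mol, y = 6.135 × 10^-3 mol
mass of H2C2O4 = 4.809 × 10^-3 × 90.03 = 0.4329 g
% H2C2O4 = 0.4329 / 1.219 × 100 = 35.52 %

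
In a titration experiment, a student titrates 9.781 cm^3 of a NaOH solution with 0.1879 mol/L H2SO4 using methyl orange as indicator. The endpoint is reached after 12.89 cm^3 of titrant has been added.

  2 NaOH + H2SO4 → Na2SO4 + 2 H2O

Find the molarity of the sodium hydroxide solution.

n(H2SO4) = 0.01289 L × 0.1879 mol/L = 2.422 × 10^-3 mol
From the 2:1 mole ratio, n(NaOH) = 2/1 × 2.422 × 10^-3 = 4.844 × 10^-3 mol
[NaOH] = 4.844 × 10^-3 mol / 0.009781 L = 0.4953 mol/L

0.4953 mol/L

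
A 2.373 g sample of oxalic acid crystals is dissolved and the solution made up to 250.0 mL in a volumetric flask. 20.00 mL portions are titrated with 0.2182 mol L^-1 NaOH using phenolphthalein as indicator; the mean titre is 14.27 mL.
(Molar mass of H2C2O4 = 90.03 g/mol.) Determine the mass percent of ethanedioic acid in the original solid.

73.83 %

H2C2O4 + 2 NaOH → Na2C2O4 + 2 H2O
n(NaOH) per titration = 0.01427 × 0.2182 = 3.114 × 10^-3 mol
From the 1:2 ratio, n(H2C2O4) in each aliquot = 1/2 × 3.114 × 10^-3 = 1.557 × 10^-3 mol
n(H2C2O4) in the whole flask = 1.557 × 10^-3 × 250.0/20.00 = 0.01946 mol
mass of H2C2O4 = 0.01946 × 90.03 = 1.752 g
% H2C2O4 = 1.752 / 2.373 × 100 = 73.83 %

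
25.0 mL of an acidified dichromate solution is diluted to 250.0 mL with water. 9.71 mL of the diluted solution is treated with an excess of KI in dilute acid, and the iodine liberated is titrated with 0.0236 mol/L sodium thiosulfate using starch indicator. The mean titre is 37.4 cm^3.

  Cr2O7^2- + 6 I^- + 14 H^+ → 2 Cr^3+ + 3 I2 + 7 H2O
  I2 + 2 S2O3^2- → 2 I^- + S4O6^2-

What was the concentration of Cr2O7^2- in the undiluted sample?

n(S2O3^2-) = 0.0374 × 0.0236 = 8.83 × 10^-4 mol
n(I2) = n(S2O3^2-)/2 = 4.41 × 10^-4 mol
From the 1:3 ratio, n(Cr2O7^2-) in the aliquot = 1/3 × 4.41 × 10^-4 = 1.47 × 10^-4 mol
[Cr2O7^2-]_dilute = 1.47 × 10^-4 / 0.00971 = 0.0152 mol/L
[Cr2O7^2-]_original = 0.0152 × 250.0/25.0 = 0.152 mol/L

0.152 mol/L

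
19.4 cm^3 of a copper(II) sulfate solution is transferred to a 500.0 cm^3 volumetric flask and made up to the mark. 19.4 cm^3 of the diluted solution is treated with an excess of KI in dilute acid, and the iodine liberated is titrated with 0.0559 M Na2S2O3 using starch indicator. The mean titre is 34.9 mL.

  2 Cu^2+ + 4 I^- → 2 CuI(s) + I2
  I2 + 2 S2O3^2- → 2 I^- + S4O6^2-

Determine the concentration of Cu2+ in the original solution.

n(S2O3^2-) = 0.0349 × 0.0559 = 1.95 × 10^-3 mol
n(I2) = n(S2O3^2-)/2 = 9.75 × 10^-4 mol
From the 2:1 ratio, n(Cu2+) in the aliquot = 2/1 × 9.75 × 10^-4 = 1.95 × 10^-3 mol
[Cu2+]_dilute = 1.95 × 10^-3 / 0.0194 = 0.101 mol/L
[Cu2+]_original = 0.101 × 500.0/19.4 = 2.59 mol/L

2.59 M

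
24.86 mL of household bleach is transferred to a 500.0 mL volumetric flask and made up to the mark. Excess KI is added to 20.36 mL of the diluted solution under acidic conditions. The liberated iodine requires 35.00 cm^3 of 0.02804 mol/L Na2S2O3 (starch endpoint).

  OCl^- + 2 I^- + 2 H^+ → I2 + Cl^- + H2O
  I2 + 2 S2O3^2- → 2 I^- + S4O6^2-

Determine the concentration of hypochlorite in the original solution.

n(S2O3^2-) = 0.03500 × 0.02804 = 9.814 × 10^-4 mol
n(I2) = n(S2O3^2-)/2 = 4.907 × 10^-4 mol
n(OCl^-) in the aliquot = 4.907 × 10^-4 mol (1:1 ratio)
[OCl^-]_dilute = 4.907 × 10^-4 / 0.02036 = 0.02410 mol/L
[OCl^-]_original = 0.02410 × 500.0/24.86 = 0.4847 mol/L

0.4847 mol/L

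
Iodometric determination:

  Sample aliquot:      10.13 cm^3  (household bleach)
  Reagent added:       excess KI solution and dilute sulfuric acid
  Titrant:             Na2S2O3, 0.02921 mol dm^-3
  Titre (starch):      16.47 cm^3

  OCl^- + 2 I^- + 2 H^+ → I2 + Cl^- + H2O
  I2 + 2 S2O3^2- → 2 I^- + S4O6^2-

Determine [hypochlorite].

0.02375 mol/L

n(S2O3^2-) = 0.01647 × 0.02921 = 4.811 × 10^-4 mol
n(I2) = n(S2O3^2-)/2 = 2.405 × 10^-4 mol
n(OCl^-) in the aliquot = 2.405 × 10^-4 mol (1:1 ratio)
[OCl^-] = 2.405 × 10^-4 / 0.01013 = 0.02375 mol/L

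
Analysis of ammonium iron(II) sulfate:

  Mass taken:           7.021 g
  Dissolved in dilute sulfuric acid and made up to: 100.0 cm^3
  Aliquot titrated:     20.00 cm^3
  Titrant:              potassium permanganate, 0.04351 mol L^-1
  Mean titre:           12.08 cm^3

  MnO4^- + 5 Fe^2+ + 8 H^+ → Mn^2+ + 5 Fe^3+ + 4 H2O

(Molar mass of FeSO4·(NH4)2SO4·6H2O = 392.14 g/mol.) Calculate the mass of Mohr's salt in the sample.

5.153 g

n(KMnO4) per titration = 0.01208 × 0.04351 = 5.256 × 10^-4 mol
From the 5:1 ratio, n(FeSO4·(NH4)2SO4·6H2O) in each aliquot = 5/1 × 5.256 × 10^-4 = 2.628 × 10^-3 mol
n(FeSO4·(NH4)2SO4·6H2O) in the whole flask = 2.628 × 10^-3 × 100.0/20.00 = 0.01314 mol
mass of FeSO4·(NH4)2SO4·6H2O = 0.01314 × 392.14 = 5.153 g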